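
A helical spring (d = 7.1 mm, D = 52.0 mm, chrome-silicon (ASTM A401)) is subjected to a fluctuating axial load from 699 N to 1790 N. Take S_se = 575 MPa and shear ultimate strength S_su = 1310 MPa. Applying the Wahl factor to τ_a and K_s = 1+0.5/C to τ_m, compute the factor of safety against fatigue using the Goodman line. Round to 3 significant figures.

C = D/d = 52.0/7.1 = 7.3239; K_W = (4C−1)/(4C−4)+0.615/C = 1.2026; K_s = 1+0.5/C = 1.0683
F_a = (F_max−F_min)/2 = 545.5 N; F_m = (F_max+F_min)/2 = 1244.5 N
τ_a = K_W·8F_aD/(πd³) = 1.2026 × 201.82 = 242.7 MPa
τ_m = K_s·8F_mD/(πd³) = 1.0683 × 460.43 = 491.86 MPa
Goodman: 1/n_f = τ_a/S_se + τ_m/S_su = 242.7/575 + 491.86/1310 = 0.42209 + 0.37547 = 0.79756
n_f = 1/0.79756 = 1.254

1.25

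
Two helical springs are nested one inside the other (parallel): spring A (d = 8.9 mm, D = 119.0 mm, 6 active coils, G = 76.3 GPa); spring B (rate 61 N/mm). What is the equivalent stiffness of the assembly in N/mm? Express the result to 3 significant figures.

k_A = Gd⁴/(8D³N_a) = (76.3×10³)(8.9⁴)/(8·119.0³·6) = 5.9184 N/mm
Parallel: k_eq = 5.9184 + 61 = 66.918 N/mm

66.9 N/mm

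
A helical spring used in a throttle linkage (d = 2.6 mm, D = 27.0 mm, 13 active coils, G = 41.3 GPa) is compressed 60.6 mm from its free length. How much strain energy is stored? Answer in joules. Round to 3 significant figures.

1.69 J

k = Gd⁴/(8D³N_a) = (41.3×10³)(2.6⁴)/(8·27.0³·13) = 0.92197 N/mm
U = ½kδ² = 0.5 × 0.92197 × 60.6² = 1692.9 N·mm = 1.6929 J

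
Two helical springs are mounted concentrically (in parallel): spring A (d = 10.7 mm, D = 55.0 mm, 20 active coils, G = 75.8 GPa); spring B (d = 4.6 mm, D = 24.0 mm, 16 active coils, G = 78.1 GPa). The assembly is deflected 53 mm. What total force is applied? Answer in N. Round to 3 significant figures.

3030 N

k_A = Gd⁴/(8D³N_a) = (75.8×10³)(10.7⁴)/(8·55.0³·20) = 37.325 N/mm
k_B = Gd⁴/(8D³N_a) = (78.1×10³)(4.6⁴)/(8·24.0³·16) = 19.762 N/mm
Parallel: k_eq = 37.325 + 19.762 = 57.087 N/mm
F = k_eq·δ = 57.087·53 = 3025.6 N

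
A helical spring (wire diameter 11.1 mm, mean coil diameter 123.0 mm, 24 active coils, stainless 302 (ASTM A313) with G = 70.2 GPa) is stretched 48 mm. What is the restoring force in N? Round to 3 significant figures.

k = Gd⁴/(8D³N_a) = (70.2×10³)(11.1⁴)/(8·123.0³·24) = 2.9827 N/mm
F = k·δ = 2.9827 × 48 = 143.17 N

143 N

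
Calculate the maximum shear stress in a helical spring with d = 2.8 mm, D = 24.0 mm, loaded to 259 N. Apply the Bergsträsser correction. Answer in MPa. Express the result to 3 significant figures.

836 MPa

Spring index C = D/d = 24.0/2.8 = 8.5714
K_B = (4C+2)/(4C−3) = 36.286/31.286 = 1.1598
τ₀ = 8FD/(πd³) = 8·259·24.0/(π·2.8³) = 49728/68.964 = 721.07 MPa
τ_max = K·τ₀ = 1.1598 × 721.07 = 836.31 MPa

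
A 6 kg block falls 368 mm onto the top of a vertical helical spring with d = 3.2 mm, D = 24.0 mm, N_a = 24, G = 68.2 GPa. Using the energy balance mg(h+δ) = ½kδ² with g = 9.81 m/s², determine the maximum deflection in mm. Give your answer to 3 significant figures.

151 mm

k = Gd⁴/(8D³N_a) = (68.2×10³)(3.2⁴)/(8·24.0³·24) = 2.6943 N/mm
W = mg = 6 × 9.81 = 58.86 N
½kδ² − Wδ − Wh = 0 → δ = (W + √(W² + 2kWh))/k
δ = (58.86 + √(3464.5 + 116721))/2.6943 = (58.86 + 346.68)/2.6943 = 150.52 mm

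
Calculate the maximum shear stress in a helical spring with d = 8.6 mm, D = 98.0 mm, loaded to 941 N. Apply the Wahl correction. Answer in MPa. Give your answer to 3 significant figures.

416 MPa

Spring index C = D/d = 98.0/8.6 = 11.3953
K_W = (4C−1)/(4C−4) + 0.615/C = 44.581/41.581 + 0.0540 = 1.1261
τ₀ = 8FD/(πd³) = 8·941·98.0/(π·8.6³) = 737744/1998.2 = 369.2 MPa
τ_max = K·τ₀ = 1.1261 × 369.2 = 415.76 MPa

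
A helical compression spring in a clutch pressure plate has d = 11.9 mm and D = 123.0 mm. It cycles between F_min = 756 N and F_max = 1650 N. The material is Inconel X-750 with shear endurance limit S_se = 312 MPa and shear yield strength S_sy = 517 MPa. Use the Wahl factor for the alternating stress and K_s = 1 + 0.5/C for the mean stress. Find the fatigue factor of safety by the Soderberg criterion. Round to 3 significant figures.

1.32

C = D/d = 123.0/11.9 = 10.3361; K_W = (4C−1)/(4C−4)+0.615/C = 1.1398; K_s = 1+0.5/C = 1.0484
F_a = (F_max−F_min)/2 = 447 N; F_m = (F_max+F_min)/2 = 1203 N
τ_a = K_W·8F_aD/(πd³) = 1.1398 × 83.083 = 94.701 MPa
τ_m = K_s·8F_mD/(πd³) = 1.0484 × 223.6 = 234.42 MPa
Soderberg: 1/n_f = τ_a/S_se + τ_m/S_sy = 94.701/312 + 234.42/517 = 0.30353 + 0.45341 = 0.75694
n_f = 1/0.75694 = 1.321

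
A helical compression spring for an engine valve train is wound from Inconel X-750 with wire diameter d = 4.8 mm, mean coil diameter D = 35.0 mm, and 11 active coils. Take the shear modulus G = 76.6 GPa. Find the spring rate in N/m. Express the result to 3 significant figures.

k = Gd⁴/(8D³N_a) = (76.6×10³ × 4.8⁴) / (8 × 35.0³ × 11)
  = 4.06625e+07 / 3.773e+06 = 10.777 N/mm = 10777 N/m

10800 N/m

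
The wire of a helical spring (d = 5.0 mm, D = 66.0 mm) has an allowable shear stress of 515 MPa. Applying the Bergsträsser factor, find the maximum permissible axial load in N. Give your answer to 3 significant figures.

C = D/d = 66.0/5.0 = 13.2000
K_B = (4C+2)/(4C−3) = 54.800/49.800 = 1.1004
τ_max = K·8FD/(πd³) → F_max = τ_allow·πd³/(8DK)
F_max = 515·π·5.0³/(8·66.0·1.1004) = 2.0224e+05/581.01 = 348.08 N

348 N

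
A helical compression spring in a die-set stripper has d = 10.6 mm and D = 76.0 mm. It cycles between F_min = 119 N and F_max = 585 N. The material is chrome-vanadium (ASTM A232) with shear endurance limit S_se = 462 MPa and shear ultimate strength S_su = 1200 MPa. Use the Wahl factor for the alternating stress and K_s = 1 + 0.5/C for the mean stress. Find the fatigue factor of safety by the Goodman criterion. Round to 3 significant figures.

6.67

C = D/d = 76.0/10.6 = 7.1698; K_W = (4C−1)/(4C−4)+0.615/C = 1.2073; K_s = 1+0.5/C = 1.0697
F_a = (F_max−F_min)/2 = 233 N; F_m = (F_max+F_min)/2 = 352 N
τ_a = K_W·8F_aD/(πd³) = 1.2073 × 37.861 = 45.711 MPa
τ_m = K_s·8F_mD/(πd³) = 1.0697 × 57.198 = 61.187 MPa
Goodman: 1/n_f = τ_a/S_se + τ_m/S_su = 45.711/462 + 61.187/1200 = 0.09894 + 0.05099 = 0.14993
n_f = 1/0.14993 = 6.67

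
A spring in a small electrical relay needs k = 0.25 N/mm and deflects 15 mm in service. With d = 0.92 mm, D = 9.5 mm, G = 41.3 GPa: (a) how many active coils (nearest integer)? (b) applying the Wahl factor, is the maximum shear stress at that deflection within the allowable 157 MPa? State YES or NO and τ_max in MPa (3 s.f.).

(a) 17 coils; (b) YES, τ_max = 135 MPa

N_a = Gd⁴/(8D³k) = (41.3×10³)(0.92⁴)/(8·9.5³·0.25) = 17.25 → N_a = 17
Actual rate k = Gd⁴/(8D³·17) = 0.25374 N/mm
Working load F = kδ = 0.25374·15 = 3.8061 N
C = 9.5/0.92 = 10.3261; K_W = (4C−1)/(4C−4)+0.615/C = 1.1400
τ_max = K_W·8FD/(πd³) = 1.1400·118.25 = 134.8 MPa
τ_max ≤ 157 MPa → acceptable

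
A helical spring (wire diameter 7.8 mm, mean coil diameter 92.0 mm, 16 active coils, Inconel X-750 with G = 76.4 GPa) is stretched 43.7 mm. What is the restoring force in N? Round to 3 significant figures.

124 N

k = Gd⁴/(8D³N_a) = (76.4×10³)(7.8⁴)/(8·92.0³·16) = 2.8373 N/mm
F = k·δ = 2.8373 × 43.7 = 123.99 N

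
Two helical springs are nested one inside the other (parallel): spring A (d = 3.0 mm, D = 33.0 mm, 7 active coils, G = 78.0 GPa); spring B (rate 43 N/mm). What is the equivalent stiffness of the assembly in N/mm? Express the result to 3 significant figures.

46.1 N/mm

k_A = Gd⁴/(8D³N_a) = (78.0×10³)(3.0⁴)/(8·33.0³·7) = 3.1394 N/mm
Parallel: k_eq = 3.1394 + 43 = 46.139 N/mm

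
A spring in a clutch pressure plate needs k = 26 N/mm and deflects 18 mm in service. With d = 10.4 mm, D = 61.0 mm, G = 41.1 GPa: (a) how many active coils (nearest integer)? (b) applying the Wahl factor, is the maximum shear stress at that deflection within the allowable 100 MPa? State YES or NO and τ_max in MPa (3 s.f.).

N_a = Gd⁴/(8D³k) = (41.1×10³)(10.4⁴)/(8·61.0³·26) = 10.18 → N_a = 10
Actual rate k = Gd⁴/(8D³·10) = 26.479 N/mm
Working load F = kδ = 26.479·18 = 476.62 N
C = 61.0/10.4 = 5.8654; K_W = (4C−1)/(4C−4)+0.615/C = 1.2590
τ_max = K_W·8FD/(πd³) = 1.2590·65.817 = 82.864 MPa
τ_max ≤ 100 MPa → acceptable

(a) 10 coils; (b) YES, τ_max = 82.9 MPa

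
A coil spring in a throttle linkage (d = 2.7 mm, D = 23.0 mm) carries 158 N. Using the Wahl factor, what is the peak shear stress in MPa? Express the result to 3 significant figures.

551 MPa

Spring index C = D/d = 23.0/2.7 = 8.5185
K_W = (4C−1)/(4C−4) + 0.615/C = 33.074/30.074 + 0.0722 = 1.1719
τ₀ = 8FD/(πd³) = 8·158·23.0/(π·2.7³) = 29072/61.836 = 470.15 MPa
τ_max = K·τ₀ = 1.1719 × 470.15 = 550.99 MPa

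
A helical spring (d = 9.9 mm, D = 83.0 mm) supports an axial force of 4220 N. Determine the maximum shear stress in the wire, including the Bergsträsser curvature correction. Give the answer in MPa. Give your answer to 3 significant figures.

Spring index C = D/d = 83.0/9.9 = 8.3838
K_B = (4C+2)/(4C−3) = 35.535/30.535 = 1.1637
τ₀ = 8FD/(πd³) = 8·4220·83.0/(π·9.9³) = 2.80208e+06/3048.3 = 919.23 MPa
τ_max = K·τ₀ = 1.1637 × 919.23 = 1069.8 MPa

1070 MPa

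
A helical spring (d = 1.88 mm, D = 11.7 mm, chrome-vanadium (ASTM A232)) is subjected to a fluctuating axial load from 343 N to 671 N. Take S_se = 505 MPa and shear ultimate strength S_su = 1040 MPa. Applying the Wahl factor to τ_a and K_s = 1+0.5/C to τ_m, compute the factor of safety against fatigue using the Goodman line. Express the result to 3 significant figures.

C = D/d = 11.7/1.88 = 6.2234; K_W = (4C−1)/(4C−4)+0.615/C = 1.2424; K_s = 1+0.5/C = 1.0803
F_a = (F_max−F_min)/2 = 164 N; F_m = (F_max+F_min)/2 = 507 N
τ_a = K_W·8F_aD/(πd³) = 1.2424 × 735.35 = 913.61 MPa
τ_m = K_s·8F_mD/(πd³) = 1.0803 × 2273.3 = 2456 MPa
Goodman: 1/n_f = τ_a/S_se + τ_m/S_su = 913.61/505 + 2456/1040 = 1.80912 + 2.36150 = 4.1706
n_f = 1/4.1706 = 0.2398

0.240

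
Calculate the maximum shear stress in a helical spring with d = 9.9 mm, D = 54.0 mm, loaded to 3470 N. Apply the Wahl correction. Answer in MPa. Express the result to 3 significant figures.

630 MPa

Spring index C = D/d = 54.0/9.9 = 5.4545
K_W = (4C−1)/(4C−4) + 0.615/C = 20.818/17.818 + 0.1128 = 1.2811
τ₀ = 8FD/(πd³) = 8·3470·54.0/(π·9.9³) = 1.49904e+06/3048.3 = 491.77 MPa
τ_max = K·τ₀ = 1.2811 × 491.77 = 630.01 MPa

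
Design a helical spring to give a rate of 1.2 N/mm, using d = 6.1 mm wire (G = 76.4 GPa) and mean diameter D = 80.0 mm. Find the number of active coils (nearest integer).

22

N_a = Gd⁴/(8D³k) = (76.4×10³ × 6.1⁴)/(8 × 80.0³ × 1.2)
    = 1.05782e+08 / 4.9152e+06 = 21.52 → 22 coils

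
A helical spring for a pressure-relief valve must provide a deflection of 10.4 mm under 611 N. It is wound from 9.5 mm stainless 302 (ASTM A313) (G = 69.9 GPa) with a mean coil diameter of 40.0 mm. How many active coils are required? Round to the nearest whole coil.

19

Required rate k = F/δ = 611/10.4 = 58.75 N/mm
N_a = Gd⁴/(8D³k) = (69.9×10³ × 9.5⁴)/(8 × 40.0³ × 58.75)
    = 5.6934e+08 / 3.008e+07 = 18.93 → 19 coils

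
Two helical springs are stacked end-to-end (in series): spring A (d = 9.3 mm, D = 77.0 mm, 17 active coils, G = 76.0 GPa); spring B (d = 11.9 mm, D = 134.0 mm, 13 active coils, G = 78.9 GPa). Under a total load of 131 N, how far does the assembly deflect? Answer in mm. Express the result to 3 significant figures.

k_A = Gd⁴/(8D³N_a) = (76.0×10³)(9.3⁴)/(8·77.0³·17) = 9.1566 N/mm
k_B = Gd⁴/(8D³N_a) = (78.9×10³)(11.9⁴)/(8·134.0³·13) = 6.3229 N/mm
Series: 1/k_eq = 1/9.1566 + 1/6.3229 = 0.26737; k_eq = 3.7402 N/mm
δ = F/k_eq = 131/3.7402 = 35.025 mm

35.0 mm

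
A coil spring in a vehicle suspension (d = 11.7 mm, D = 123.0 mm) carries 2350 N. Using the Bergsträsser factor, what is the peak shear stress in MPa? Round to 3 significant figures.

Spring index C = D/d = 123.0/11.7 = 10.5128
K_B = (4C+2)/(4C−3) = 44.051/39.051 = 1.1280
τ₀ = 8FD/(πd³) = 8·2350·123.0/(π·11.7³) = 2.3124e+06/5031.6 = 459.57 MPa
τ_max = K·τ₀ = 1.1280 × 459.57 = 518.42 MPa

518 MPa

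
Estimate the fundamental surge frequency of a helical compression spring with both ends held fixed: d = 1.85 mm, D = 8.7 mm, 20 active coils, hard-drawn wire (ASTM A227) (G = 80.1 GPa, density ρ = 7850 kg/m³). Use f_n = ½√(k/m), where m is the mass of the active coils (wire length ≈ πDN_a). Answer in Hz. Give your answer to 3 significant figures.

k = Gd⁴/(8D³N_a) = (80.1×10³)(1.85⁴)/(8·8.7³·20) = 8.9052 N/mm = 8905.2 N/m
Wire length L = πDN_a = π·8.7·20 = 546.64 mm
m = ρ·(πd²/4)·L = 7850 × 2.688×10⁻⁶ m² × 0.54664 m = 0.011535 kg
f_n = ½√(k/m) = 0.5·√(8905.2/0.011535) = 0.5·√(7.7204e+05) = 439.33 Hz

439 Hz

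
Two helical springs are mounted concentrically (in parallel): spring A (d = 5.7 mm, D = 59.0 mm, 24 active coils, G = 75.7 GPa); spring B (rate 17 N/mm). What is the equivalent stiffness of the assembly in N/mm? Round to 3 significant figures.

19.0 N/mm

k_A = Gd⁴/(8D³N_a) = (75.7×10³)(5.7⁴)/(8·59.0³·24) = 2.0265 N/mm
Parallel: k_eq = 2.0265 + 17 = 19.026 N/mm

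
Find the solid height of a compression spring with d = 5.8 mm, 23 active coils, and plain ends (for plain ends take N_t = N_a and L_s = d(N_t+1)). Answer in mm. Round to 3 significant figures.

plain ends: N_t = N_a = 23
L_s = d·(N_t+1) = 5.8 × 24 = 139.2 mm

139 mm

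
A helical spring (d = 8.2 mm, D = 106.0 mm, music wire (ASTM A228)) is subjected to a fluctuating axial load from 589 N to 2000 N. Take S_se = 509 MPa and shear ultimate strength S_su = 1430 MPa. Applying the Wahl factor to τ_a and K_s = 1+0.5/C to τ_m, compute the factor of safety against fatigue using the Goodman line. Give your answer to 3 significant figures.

C = D/d = 106.0/8.2 = 12.9268; K_W = (4C−1)/(4C−4)+0.615/C = 1.1105; K_s = 1+0.5/C = 1.0387
F_a = (F_max−F_min)/2 = 705.5 N; F_m = (F_max+F_min)/2 = 1294.5 N
τ_a = K_W·8F_aD/(πd³) = 1.1105 × 345.38 = 383.53 MPa
τ_m = K_s·8F_mD/(πd³) = 1.0387 × 633.73 = 658.25 MPa
Goodman: 1/n_f = τ_a/S_se + τ_m/S_su = 383.53/509 + 658.25/1430 = 0.75351 + 0.46031 = 1.2138
n_f = 1/1.2138 = 0.8238

0.824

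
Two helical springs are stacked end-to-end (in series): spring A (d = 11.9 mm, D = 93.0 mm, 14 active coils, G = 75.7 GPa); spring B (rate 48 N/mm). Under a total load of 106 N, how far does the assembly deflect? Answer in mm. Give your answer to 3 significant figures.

8.50 mm

k_A = Gd⁴/(8D³N_a) = (75.7×10³)(11.9⁴)/(8·93.0³·14) = 16.851 N/mm
Series: 1/k_eq = 1/16.851 + 1/48 = 0.080178; k_eq = 12.472 N/mm
δ = F/k_eq = 106/12.472 = 8.4989 mm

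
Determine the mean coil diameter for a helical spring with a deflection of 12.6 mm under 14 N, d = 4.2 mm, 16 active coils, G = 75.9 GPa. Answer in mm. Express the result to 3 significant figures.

Required rate k = F/δ = 14/12.6 = 1.1111 N/mm
D = (Gd⁴/(8N_a·k))^(1/3) = (75.9×10³·4.2⁴/(8·16·1.1111))^(1/3)
  = (166062)^(1/3) = 54.9655 mm

55.0 mm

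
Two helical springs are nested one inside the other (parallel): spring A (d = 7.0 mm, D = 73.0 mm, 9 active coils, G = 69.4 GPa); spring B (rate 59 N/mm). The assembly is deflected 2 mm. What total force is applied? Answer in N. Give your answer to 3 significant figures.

k_A = Gd⁴/(8D³N_a) = (69.4×10³)(7.0⁴)/(8·73.0³·9) = 5.9491 N/mm
Parallel: k_eq = 5.9491 + 59 = 64.949 N/mm
F = k_eq·δ = 64.949·2 = 129.9 N

130 N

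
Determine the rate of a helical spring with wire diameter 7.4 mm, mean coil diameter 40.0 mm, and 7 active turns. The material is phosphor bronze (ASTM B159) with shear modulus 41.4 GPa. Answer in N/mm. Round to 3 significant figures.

34.6 N/mm

k = Gd⁴/(8D³N_a) = (41.4×10³ × 7.4⁴) / (8 × 40.0³ × 7)
  = 1.24144e+08 / 3.584e+06 = 34.639 N/mm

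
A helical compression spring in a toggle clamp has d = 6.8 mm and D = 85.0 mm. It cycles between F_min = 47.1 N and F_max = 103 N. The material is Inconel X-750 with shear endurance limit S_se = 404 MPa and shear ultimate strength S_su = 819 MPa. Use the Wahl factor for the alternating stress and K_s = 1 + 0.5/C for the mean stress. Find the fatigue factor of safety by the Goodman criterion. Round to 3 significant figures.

C = D/d = 85.0/6.8 = 12.5000; K_W = (4C−1)/(4C−4)+0.615/C = 1.1144; K_s = 1+0.5/C = 1.0400
F_a = (F_max−F_min)/2 = 27.95 N; F_m = (F_max+F_min)/2 = 75.05 N
τ_a = K_W·8F_aD/(πd³) = 1.1144 × 19.24 = 21.442 MPa
τ_m = K_s·8F_mD/(πd³) = 1.0400 × 51.663 = 53.73 MPa
Goodman: 1/n_f = τ_a/S_se + τ_m/S_su = 21.442/404 + 53.73/819 = 0.05307 + 0.06560 = 0.11868
n_f = 1/0.11868 = 8.426

8.43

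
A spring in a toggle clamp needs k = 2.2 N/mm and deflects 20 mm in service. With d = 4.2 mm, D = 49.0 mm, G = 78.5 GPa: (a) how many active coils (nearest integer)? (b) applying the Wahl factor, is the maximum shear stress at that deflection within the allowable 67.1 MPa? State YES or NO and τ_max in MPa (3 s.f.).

(a) 12 coils; (b) NO, τ_max = 81.8 MPa

N_a = Gd⁴/(8D³k) = (78.5×10³)(4.2⁴)/(8·49.0³·2.2) = 11.8 → N_a = 12
Actual rate k = Gd⁴/(8D³·12) = 2.1628 N/mm
Working load F = kδ = 2.1628·20 = 43.255 N
C = 49.0/4.2 = 11.6667; K_W = (4C−1)/(4C−4)+0.615/C = 1.1230
τ_max = K_W·8FD/(πd³) = 1.1230·72.849 = 81.812 MPa
τ_max > 67.1 MPa → exceeds allowable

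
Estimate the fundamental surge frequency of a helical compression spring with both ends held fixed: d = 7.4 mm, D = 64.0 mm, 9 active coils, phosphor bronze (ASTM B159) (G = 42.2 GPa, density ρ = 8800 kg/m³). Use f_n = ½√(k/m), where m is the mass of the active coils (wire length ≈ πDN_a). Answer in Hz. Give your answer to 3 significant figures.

k = Gd⁴/(8D³N_a) = (42.2×10³)(7.4⁴)/(8·64.0³·9) = 6.7045 N/mm = 6704.5 N/m
Wire length L = πDN_a = π·64.0·9 = 1809.6 mm
m = ρ·(πd²/4)·L = 8800 × 43.008×10⁻⁶ m² × 1.8096 m = 0.68487 kg
f_n = ½√(k/m) = 0.5·√(6704.5/0.68487) = 0.5·√(9789.5) = 49.471 Hz

49.5 Hz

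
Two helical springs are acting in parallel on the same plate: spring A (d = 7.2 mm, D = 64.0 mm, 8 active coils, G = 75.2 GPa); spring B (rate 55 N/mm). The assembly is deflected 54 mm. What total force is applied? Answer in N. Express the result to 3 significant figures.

k_A = Gd⁴/(8D³N_a) = (75.2×10³)(7.2⁴)/(8·64.0³·8) = 12.046 N/mm
Parallel: k_eq = 12.046 + 55 = 67.046 N/mm
F = k_eq·δ = 67.046·54 = 3620.5 N

3620 N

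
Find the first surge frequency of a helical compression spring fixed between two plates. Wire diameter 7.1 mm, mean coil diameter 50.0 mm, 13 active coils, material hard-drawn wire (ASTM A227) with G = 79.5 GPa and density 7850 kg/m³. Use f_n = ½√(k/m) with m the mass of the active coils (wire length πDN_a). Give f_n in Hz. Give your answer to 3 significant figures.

k = Gd⁴/(8D³N_a) = (79.5×10³)(7.1⁴)/(8·50.0³·13) = 15.54 N/mm = 15540 N/m
Wire length L = πDN_a = π·50.0·13 = 2042 mm
m = ρ·(πd²/4)·L = 7850 × 39.592×10⁻⁶ m² × 2.042 m = 0.63466 kg
f_n = ½√(k/m) = 0.5·√(15540/0.63466) = 0.5·√(24486) = 78.24 Hz

78.2 Hz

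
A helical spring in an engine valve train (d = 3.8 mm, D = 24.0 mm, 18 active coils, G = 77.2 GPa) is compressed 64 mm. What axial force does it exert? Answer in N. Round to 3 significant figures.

k = Gd⁴/(8D³N_a) = (77.2×10³)(3.8⁴)/(8·24.0³·18) = 8.0864 N/mm
F = k·δ = 8.0864 × 64 = 517.53 N

518 N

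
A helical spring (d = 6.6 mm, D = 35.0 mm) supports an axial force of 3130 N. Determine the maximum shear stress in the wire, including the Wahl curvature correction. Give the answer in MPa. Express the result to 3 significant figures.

Spring index C = D/d = 35.0/6.6 = 5.3030
K_W = (4C−1)/(4C−4) + 0.615/C = 20.212/17.212 + 0.1160 = 1.2903
τ₀ = 8FD/(πd³) = 8·3130·35.0/(π·6.6³) = 876400/903.2 = 970.33 MPa
τ_max = K·τ₀ = 1.2903 × 970.33 = 1252 MPa

1250 MPa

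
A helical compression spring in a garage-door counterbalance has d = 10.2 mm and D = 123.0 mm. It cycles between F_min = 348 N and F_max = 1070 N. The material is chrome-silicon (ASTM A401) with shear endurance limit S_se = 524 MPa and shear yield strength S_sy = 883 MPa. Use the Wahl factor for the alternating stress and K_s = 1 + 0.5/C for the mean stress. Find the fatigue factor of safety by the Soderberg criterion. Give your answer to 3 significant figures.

2.11

C = D/d = 123.0/10.2 = 12.0588; K_W = (4C−1)/(4C−4)+0.615/C = 1.1188; K_s = 1+0.5/C = 1.0415
F_a = (F_max−F_min)/2 = 361 N; F_m = (F_max+F_min)/2 = 709 N
τ_a = K_W·8F_aD/(πd³) = 1.1188 × 106.55 = 119.21 MPa
τ_m = K_s·8F_mD/(πd³) = 1.0415 × 209.26 = 217.94 MPa
Soderberg: 1/n_f = τ_a/S_se + τ_m/S_sy = 119.21/524 + 217.94/883 = 0.22750 + 0.24682 = 0.47432
n_f = 1/0.47432 = 2.108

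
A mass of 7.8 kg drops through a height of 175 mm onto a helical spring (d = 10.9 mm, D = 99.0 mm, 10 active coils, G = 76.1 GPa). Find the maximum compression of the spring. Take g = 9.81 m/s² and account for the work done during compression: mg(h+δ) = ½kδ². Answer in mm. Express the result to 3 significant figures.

49.9 mm

k = Gd⁴/(8D³N_a) = (76.1×10³)(10.9⁴)/(8·99.0³·10) = 13.839 N/mm
W = mg = 7.8 × 9.81 = 76.518 N
½kδ² − Wδ − Wh = 0 → δ = (W + √(W² + 2kWh))/k
δ = (76.518 + √(5855 + 370618))/13.839 = (76.518 + 613.57)/13.839 = 49.867 mm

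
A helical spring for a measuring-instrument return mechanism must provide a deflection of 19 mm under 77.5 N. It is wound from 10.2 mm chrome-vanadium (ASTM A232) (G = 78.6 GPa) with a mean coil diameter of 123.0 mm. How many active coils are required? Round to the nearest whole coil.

Required rate k = F/δ = 77.5/19 = 4.0789 N/mm
N_a = Gd⁴/(8D³k) = (78.6×10³ × 10.2⁴)/(8 × 123.0³ × 4.0789)
    = 8.50792e+08 / 6.0723e+07 = 14.01 → 14 coils

14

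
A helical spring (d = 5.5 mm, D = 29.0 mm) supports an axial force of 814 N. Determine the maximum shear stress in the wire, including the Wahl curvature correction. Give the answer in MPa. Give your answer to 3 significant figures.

467 MPa

Spring index C = D/d = 29.0/5.5 = 5.2727
K_W = (4C−1)/(4C−4) + 0.615/C = 20.091/17.091 + 0.1166 = 1.2922
τ₀ = 8FD/(πd³) = 8·814·29.0/(π·5.5³) = 188848/522.68 = 361.31 MPa
τ_max = K·τ₀ = 1.2922 × 361.31 = 466.87 MPa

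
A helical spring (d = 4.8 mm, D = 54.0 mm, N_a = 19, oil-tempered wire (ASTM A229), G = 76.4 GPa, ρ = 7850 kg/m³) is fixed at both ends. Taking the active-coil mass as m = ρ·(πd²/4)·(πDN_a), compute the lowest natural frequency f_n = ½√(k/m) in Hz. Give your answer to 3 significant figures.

k = Gd⁴/(8D³N_a) = (76.4×10³)(4.8⁴)/(8·54.0³·19) = 1.6945 N/mm = 1694.5 N/m
Wire length L = πDN_a = π·54.0·19 = 3223.3 mm
m = ρ·(πd²/4)·L = 7850 × 18.096×10⁻⁶ m² × 3.2233 m = 0.45787 kg
f_n = ½√(k/m) = 0.5·√(1694.5/0.45787) = 0.5·√(3700.8) = 30.417 Hz

30.4 Hz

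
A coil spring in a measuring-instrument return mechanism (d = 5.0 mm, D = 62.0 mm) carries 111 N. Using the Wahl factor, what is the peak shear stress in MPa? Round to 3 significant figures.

156 MPa

Spring index C = D/d = 62.0/5.0 = 12.4000
K_W = (4C−1)/(4C−4) + 0.615/C = 48.600/45.600 + 0.0496 = 1.1154
τ₀ = 8FD/(πd³) = 8·111·62.0/(π·5.0³) = 55056/392.7 = 140.2 MPa
τ_max = K·τ₀ = 1.1154 × 140.2 = 156.38 MPa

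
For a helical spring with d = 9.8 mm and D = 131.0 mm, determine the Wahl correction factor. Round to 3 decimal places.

1.107

C = D/d = 131.0/9.8 = 13.3673
K_W = (4C−1)/(4C−4) + 0.615/C = 52.469/49.469 + 0.0460 = 1.1067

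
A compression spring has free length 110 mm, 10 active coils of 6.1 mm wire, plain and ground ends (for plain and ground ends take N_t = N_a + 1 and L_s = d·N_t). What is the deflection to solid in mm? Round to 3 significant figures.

N_t = 11; L_s = 6.1·11 = 67.1 mm
δ_solid = L₀ − L_s = 110 − 67.1 = 42.9 mm

42.9 mm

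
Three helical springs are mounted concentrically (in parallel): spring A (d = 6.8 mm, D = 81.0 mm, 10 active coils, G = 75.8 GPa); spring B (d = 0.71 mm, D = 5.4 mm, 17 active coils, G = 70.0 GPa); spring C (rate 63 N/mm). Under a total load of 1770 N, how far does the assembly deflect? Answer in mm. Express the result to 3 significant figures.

26.2 mm

k_A = Gd⁴/(8D³N_a) = (75.8×10³)(6.8⁴)/(8·81.0³·10) = 3.8121 N/mm
k_B = Gd⁴/(8D³N_a) = (70.0×10³)(0.71⁴)/(8·5.4³·17) = 0.83064 N/mm
Parallel: k_eq = 3.8121 + 0.83064 + 63 = 67.643 N/mm
δ = F/k_eq = 1770/67.643 = 26.167 mm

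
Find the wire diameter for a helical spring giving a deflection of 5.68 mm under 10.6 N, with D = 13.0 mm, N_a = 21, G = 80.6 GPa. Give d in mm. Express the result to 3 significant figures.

Required rate k = F/δ = 10.6/5.68 = 1.8662 N/mm
d = (8D³N_a·k / G)^(1/4) = (8·13.0³·21·1.8662 / (80.6×10³))^0.25
  = (8.546)^0.25 = 1.7098 mm

1.71 mm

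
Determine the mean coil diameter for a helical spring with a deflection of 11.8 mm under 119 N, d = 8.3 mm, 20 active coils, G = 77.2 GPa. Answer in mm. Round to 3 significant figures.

Required rate k = F/δ = 119/11.8 = 10.085 N/mm
D = (Gd⁴/(8N_a·k))^(1/3) = (77.2×10³·8.3⁴/(8·20·10.085))^(1/3)
  = (227062)^(1/3) = 61.0073 mm

61.0 mm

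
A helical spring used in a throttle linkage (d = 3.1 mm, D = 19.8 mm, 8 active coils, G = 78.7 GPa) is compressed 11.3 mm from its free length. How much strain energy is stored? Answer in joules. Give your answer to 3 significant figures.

k = Gd⁴/(8D³N_a) = (78.7×10³)(3.1⁴)/(8·19.8³·8) = 14.63 N/mm
U = ½kδ² = 0.5 × 14.63 × 11.3² = 934.06 N·mm = 0.93406 J

0.934 J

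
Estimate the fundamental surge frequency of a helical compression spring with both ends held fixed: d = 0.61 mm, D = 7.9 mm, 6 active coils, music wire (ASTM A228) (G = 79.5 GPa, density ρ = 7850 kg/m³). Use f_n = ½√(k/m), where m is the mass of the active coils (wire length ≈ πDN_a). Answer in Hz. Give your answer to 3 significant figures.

583 Hz

k = Gd⁴/(8D³N_a) = (79.5×10³)(0.61⁴)/(8·7.9³·6) = 0.46512 N/mm = 465.12 N/m
Wire length L = πDN_a = π·7.9·6 = 148.91 mm
m = ρ·(πd²/4)·L = 7850 × 0.29225×10⁻⁶ m² × 0.14891 m = 0.00034162 kg
f_n = ½√(k/m) = 0.5·√(465.12/0.00034162) = 0.5·√(1.3615e+06) = 583.42 Hz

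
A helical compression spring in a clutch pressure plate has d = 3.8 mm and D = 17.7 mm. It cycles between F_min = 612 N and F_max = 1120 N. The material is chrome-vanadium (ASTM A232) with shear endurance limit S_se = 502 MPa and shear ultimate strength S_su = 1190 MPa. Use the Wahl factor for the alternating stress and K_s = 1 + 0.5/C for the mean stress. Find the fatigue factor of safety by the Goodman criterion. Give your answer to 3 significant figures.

0.821

C = D/d = 17.7/3.8 = 4.6579; K_W = (4C−1)/(4C−4)+0.615/C = 1.3371; K_s = 1+0.5/C = 1.1073
F_a = (F_max−F_min)/2 = 254 N; F_m = (F_max+F_min)/2 = 866 N
τ_a = K_W·8F_aD/(πd³) = 1.3371 × 208.64 = 278.97 MPa
τ_m = K_s·8F_mD/(πd³) = 1.1073 × 711.35 = 787.7 MPa
Goodman: 1/n_f = τ_a/S_se + τ_m/S_su = 278.97/502 + 787.7/1190 = 0.55571 + 0.66194 = 1.2176
n_f = 1/1.2176 = 0.8213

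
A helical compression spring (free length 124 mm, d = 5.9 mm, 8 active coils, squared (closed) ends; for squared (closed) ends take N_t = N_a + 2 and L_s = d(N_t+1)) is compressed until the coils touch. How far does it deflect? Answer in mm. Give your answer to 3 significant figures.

N_t = 10; L_s = 5.9·11 = 64.9 mm
δ_solid = L₀ − L_s = 124 − 64.9 = 59.1 mm

59.1 mm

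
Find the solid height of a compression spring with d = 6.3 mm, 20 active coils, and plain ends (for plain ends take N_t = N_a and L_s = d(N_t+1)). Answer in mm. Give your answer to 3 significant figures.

132 mm

plain ends: N_t = N_a = 20
L_s = d·(N_t+1) = 6.3 × 21 = 132.3 mm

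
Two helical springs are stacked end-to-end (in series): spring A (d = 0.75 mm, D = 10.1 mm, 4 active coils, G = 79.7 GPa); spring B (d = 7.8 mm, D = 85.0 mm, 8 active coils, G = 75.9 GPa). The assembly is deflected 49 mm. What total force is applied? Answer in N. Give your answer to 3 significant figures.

33.9 N

k_A = Gd⁴/(8D³N_a) = (79.7×10³)(0.75⁴)/(8·10.1³·4) = 0.76487 N/mm
k_B = Gd⁴/(8D³N_a) = (75.9×10³)(7.8⁴)/(8·85.0³·8) = 7.148 N/mm
Series: 1/k_eq = 1/0.76487 + 1/7.148 = 1.4473; k_eq = 0.69094 N/mm
F = k_eq·δ = 0.69094·49 = 33.856 N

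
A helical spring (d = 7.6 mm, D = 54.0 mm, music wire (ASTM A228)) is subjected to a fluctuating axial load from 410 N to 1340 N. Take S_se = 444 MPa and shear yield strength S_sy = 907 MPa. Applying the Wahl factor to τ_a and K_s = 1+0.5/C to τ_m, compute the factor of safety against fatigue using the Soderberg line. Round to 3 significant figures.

1.39

C = D/d = 54.0/7.6 = 7.1053; K_W = (4C−1)/(4C−4)+0.615/C = 1.2094; K_s = 1+0.5/C = 1.0704
F_a = (F_max−F_min)/2 = 465 N; F_m = (F_max+F_min)/2 = 875 N
τ_a = K_W·8F_aD/(πd³) = 1.2094 × 145.66 = 176.16 MPa
τ_m = K_s·8F_mD/(πd³) = 1.0704 × 274.1 = 293.38 MPa
Soderberg: 1/n_f = τ_a/S_se + τ_m/S_sy = 176.16/444 + 293.38/907 = 0.39676 + 0.32347 = 0.72023
n_f = 1/0.72023 = 1.388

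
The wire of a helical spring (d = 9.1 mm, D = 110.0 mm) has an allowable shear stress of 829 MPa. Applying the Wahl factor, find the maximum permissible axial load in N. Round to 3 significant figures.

1990 N

C = D/d = 110.0/9.1 = 12.0879
K_W = (4C−1)/(4C−4) + 0.615/C = 47.352/44.352 + 0.0509 = 1.1185
τ_max = K·8FD/(πd³) → F_max = τ_allow·πd³/(8DK)
F_max = 829·π·9.1³/(8·110.0·1.1185) = 1.9626e+06/984.3 = 1993.9 N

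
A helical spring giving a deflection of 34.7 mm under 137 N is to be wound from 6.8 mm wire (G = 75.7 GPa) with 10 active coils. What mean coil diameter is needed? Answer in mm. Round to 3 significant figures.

80.0 mm

Required rate k = F/δ = 137/34.7 = 3.9481 N/mm
D = (Gd⁴/(8N_a·k))^(1/3) = (75.7×10³·6.8⁴/(8·10·3.9481))^(1/3)
  = (512449)^(1/3) = 80.0234 mm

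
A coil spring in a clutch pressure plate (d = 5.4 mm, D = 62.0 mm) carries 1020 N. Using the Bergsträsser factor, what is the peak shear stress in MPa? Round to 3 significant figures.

1140 MPa

Spring index C = D/d = 62.0/5.4 = 11.4815
K_B = (4C+2)/(4C−3) = 47.926/42.926 = 1.1165
τ₀ = 8FD/(πd³) = 8·1020·62.0/(π·5.4³) = 505920/494.69 = 1022.7 MPa
τ_max = K·τ₀ = 1.1165 × 1022.7 = 1141.8 MPa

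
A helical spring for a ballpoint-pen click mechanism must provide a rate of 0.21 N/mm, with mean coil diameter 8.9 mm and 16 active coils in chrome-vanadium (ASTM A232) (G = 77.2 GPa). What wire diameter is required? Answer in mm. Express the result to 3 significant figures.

0.704 mm

d = (8D³N_a·k / G)^(1/4) = (8·8.9³·16·0.21 / (77.2×10³))^0.25
  = (0.24546)^0.25 = 0.7039 mm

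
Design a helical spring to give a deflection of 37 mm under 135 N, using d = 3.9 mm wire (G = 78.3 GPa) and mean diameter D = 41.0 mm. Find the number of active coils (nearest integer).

9

Required rate k = F/δ = 135/37 = 3.6486 N/mm
N_a = Gd⁴/(8D³k) = (78.3×10³ × 3.9⁴)/(8 × 41.0³ × 3.6486)
    = 1.81142e+07 / 2.01175e+06 = 9.004 → 9 coils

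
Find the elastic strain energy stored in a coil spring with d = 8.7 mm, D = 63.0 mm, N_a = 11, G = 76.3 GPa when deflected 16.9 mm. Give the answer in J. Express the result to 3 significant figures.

2.84 J

k = Gd⁴/(8D³N_a) = (76.3×10³)(8.7⁴)/(8·63.0³·11) = 19.865 N/mm
U = ½kδ² = 0.5 × 19.865 × 16.9² = 2836.9 N·mm = 2.8369 J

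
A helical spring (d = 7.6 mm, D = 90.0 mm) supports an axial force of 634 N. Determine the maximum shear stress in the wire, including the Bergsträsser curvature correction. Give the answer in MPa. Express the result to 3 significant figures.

Spring index C = D/d = 90.0/7.6 = 11.8421
K_B = (4C+2)/(4C−3) = 49.368/44.368 = 1.1127
τ₀ = 8FD/(πd³) = 8·634·90.0/(π·7.6³) = 456480/1379.1 = 331 MPa
τ_max = K·τ₀ = 1.1127 × 331 = 368.3 MPa

368 MPa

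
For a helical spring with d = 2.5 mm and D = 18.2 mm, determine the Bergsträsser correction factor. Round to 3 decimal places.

1.191

C = D/d = 18.2/2.5 = 7.2800
K_B = (4C+2)/(4C−3) = 31.120/26.120 = 1.1914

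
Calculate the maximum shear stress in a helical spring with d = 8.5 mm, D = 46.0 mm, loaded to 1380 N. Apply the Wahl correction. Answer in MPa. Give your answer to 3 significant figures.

Spring index C = D/d = 46.0/8.5 = 5.4118
K_W = (4C−1)/(4C−4) + 0.615/C = 20.647/17.647 + 0.1136 = 1.2836
τ₀ = 8FD/(πd³) = 8·1380·46.0/(π·8.5³) = 507840/1929.3 = 263.22 MPa
τ_max = K·τ₀ = 1.2836 × 263.22 = 337.88 MPa

338 MPa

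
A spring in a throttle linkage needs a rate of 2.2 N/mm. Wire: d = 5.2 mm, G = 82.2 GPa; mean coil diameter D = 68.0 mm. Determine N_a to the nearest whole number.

N_a = Gd⁴/(8D³k) = (82.2×10³ × 5.2⁴)/(8 × 68.0³ × 2.2)
    = 6.01015e+07 / 5.534e+06 = 10.86 → 11 coils

11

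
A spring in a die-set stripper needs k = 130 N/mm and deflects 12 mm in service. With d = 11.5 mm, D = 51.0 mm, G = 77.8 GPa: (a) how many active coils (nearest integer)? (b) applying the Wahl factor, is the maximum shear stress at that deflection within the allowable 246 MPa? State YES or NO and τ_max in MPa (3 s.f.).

N_a = Gd⁴/(8D³k) = (77.8×10³)(11.5⁴)/(8·51.0³·130) = 9.863 → N_a = 10
Actual rate k = Gd⁴/(8D³·10) = 128.22 N/mm
Working load F = kδ = 128.22·12 = 1538.7 N
C = 51.0/11.5 = 4.4348; K_W = (4C−1)/(4C−4)+0.615/C = 1.3570
τ_max = K_W·8FD/(πd³) = 1.3570·131.39 = 178.3 MPa
τ_max ≤ 246 MPa → acceptable

(a) 10 coils; (b) YES, τ_max = 178 MPa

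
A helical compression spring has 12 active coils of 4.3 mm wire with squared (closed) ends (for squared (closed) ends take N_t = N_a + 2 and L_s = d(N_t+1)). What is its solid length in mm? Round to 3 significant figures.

64.5 mm

squared (closed) ends: N_t = N_a + 2 = 12 + 2 = 14
L_s = d·(N_t+1) = 4.3 × 15 = 64.5 mm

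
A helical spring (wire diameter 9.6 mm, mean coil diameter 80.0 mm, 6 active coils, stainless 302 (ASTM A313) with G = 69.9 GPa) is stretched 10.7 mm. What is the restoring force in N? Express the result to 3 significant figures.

k = Gd⁴/(8D³N_a) = (69.9×10³)(9.6⁴)/(8·80.0³·6) = 24.157 N/mm
F = k·δ = 24.157 × 10.7 = 258.48 N

258 N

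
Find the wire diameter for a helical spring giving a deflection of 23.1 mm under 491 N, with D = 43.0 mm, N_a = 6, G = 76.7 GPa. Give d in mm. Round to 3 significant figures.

5.70 mm

Required rate k = F/δ = 491/23.1 = 21.255 N/mm
d = (8D³N_a·k / G)^(1/4) = (8·43.0³·6·21.255 / (76.7×10³))^0.25
  = (1057.6)^0.25 = 5.7027 mm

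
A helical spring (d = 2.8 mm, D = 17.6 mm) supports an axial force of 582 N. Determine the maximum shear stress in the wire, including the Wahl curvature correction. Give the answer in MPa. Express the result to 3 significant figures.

Spring index C = D/d = 17.6/2.8 = 6.2857
K_W = (4C−1)/(4C−4) + 0.615/C = 24.143/21.143 + 0.0978 = 1.2397
τ₀ = 8FD/(πd³) = 8·582·17.6/(π·2.8³) = 81945.6/68.964 = 1188.2 MPa
τ_max = K·τ₀ = 1.2397 × 1188.2 = 1473.1 MPa

1470 MPa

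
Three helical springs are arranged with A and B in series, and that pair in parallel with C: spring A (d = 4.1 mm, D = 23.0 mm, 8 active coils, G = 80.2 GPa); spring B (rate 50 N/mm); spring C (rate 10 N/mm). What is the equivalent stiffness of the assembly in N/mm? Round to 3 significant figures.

k_A = Gd⁴/(8D³N_a) = (80.2×10³)(4.1⁴)/(8·23.0³·8) = 29.104 N/mm
Springs A,B series: k_AB = 1/(1/29.104+1/50) = 18.396 N/mm; parallel with C: k_eq = 18.396+10 = 28.396 N/mm

28.4 N/mm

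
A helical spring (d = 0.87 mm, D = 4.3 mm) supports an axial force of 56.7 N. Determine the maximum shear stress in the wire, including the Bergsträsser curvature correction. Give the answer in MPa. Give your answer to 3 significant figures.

Spring index C = D/d = 4.3/0.87 = 4.9425
K_B = (4C+2)/(4C−3) = 21.770/16.770 = 1.2981
τ₀ = 8FD/(πd³) = 8·56.7·4.3/(π·0.87³) = 1950.48/2.0687 = 942.83 MPa
τ_max = K·τ₀ = 1.2981 × 942.83 = 1223.9 MPa

1220 MPa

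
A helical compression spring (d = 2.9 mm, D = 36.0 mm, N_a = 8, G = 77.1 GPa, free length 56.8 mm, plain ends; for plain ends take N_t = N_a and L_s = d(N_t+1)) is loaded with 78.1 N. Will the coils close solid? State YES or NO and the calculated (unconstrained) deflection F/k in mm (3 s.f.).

k = Gd⁴/(8D³N_a) = (77.1×10³)(2.9⁴)/(8·36.0³·8) = 1.8262 N/mm
N_t = 8; L_s = 2.9·9 = 26.1 mm; δ_solid = L₀ − L_s = 56.8 − 26.1 = 30.7 mm
δ = F/k = 78.1/1.8262 = 42.765 mm
δ ≥ δ_solid → spring goes solid

YES, δ = 42.8 mm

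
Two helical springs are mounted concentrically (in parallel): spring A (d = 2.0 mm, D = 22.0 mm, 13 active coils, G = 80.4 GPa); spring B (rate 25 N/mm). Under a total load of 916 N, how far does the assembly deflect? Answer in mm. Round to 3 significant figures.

35.0 mm

k_A = Gd⁴/(8D³N_a) = (80.4×10³)(2.0⁴)/(8·22.0³·13) = 1.1616 N/mm
Parallel: k_eq = 1.1616 + 25 = 26.162 N/mm
δ = F/k_eq = 916/26.162 = 35.013 mm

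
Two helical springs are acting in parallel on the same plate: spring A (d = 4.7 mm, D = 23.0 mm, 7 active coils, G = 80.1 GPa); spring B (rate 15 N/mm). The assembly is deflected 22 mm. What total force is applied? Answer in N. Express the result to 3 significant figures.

1590 N

k_A = Gd⁴/(8D³N_a) = (80.1×10³)(4.7⁴)/(8·23.0³·7) = 57.366 N/mm
Parallel: k_eq = 57.366 + 15 = 72.366 N/mm
F = k_eq·δ = 72.366·22 = 1592 N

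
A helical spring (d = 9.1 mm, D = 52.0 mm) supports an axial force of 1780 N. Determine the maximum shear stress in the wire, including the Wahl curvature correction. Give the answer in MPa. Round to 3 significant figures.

Spring index C = D/d = 52.0/9.1 = 5.7143
K_W = (4C−1)/(4C−4) + 0.615/C = 21.857/18.857 + 0.1076 = 1.2667
τ₀ = 8FD/(πd³) = 8·1780·52.0/(π·9.1³) = 740480/2367.4 = 312.78 MPa
τ_max = K·τ₀ = 1.2667 × 312.78 = 396.2 MPa

396 MPa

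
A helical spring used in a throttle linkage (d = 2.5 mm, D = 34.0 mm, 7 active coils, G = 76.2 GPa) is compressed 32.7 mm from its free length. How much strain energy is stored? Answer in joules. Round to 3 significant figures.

k = Gd⁴/(8D³N_a) = (76.2×10³)(2.5⁴)/(8·34.0³·7) = 1.3524 N/mm
U = ½kδ² = 0.5 × 1.3524 × 32.7² = 723.03 N·mm = 0.72303 J

0.723 J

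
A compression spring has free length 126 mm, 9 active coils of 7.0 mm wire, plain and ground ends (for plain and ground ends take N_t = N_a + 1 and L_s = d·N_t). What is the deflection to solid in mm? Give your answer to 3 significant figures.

56.0 mm

N_t = 10; L_s = 7.0·10 = 70 mm
δ_solid = L₀ − L_s = 126 − 70 = 56 mm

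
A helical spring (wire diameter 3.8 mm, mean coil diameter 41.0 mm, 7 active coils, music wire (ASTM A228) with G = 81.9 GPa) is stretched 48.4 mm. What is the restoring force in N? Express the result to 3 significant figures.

214 N

k = Gd⁴/(8D³N_a) = (81.9×10³)(3.8⁴)/(8·41.0³·7) = 4.4246 N/mm
F = k·δ = 4.4246 × 48.4 = 214.15 N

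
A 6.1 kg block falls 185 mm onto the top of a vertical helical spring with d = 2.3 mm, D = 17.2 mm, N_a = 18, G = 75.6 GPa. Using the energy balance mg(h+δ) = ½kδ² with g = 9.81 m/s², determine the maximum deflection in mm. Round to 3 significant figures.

k = Gd⁴/(8D³N_a) = (75.6×10³)(2.3⁴)/(8·17.2³·18) = 2.8873 N/mm
W = mg = 6.1 × 9.81 = 59.841 N
½kδ² − Wδ − Wh = 0 → δ = (W + √(W² + 2kWh))/k
δ = (59.841 + √(3580.9 + 63927.2))/2.8873 = (59.841 + 259.82)/2.8873 = 110.72 mm

111 mm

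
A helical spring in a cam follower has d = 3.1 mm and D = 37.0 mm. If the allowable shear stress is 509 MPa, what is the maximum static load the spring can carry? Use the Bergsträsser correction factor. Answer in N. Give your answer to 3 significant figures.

145 N

C = D/d = 37.0/3.1 = 11.9355
K_B = (4C+2)/(4C−3) = 49.742/44.742 = 1.1118
τ_max = K·8FD/(πd³) → F_max = τ_allow·πd³/(8DK)
F_max = 509·π·3.1³/(8·37.0·1.1118) = 47638/329.08 = 144.76 N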